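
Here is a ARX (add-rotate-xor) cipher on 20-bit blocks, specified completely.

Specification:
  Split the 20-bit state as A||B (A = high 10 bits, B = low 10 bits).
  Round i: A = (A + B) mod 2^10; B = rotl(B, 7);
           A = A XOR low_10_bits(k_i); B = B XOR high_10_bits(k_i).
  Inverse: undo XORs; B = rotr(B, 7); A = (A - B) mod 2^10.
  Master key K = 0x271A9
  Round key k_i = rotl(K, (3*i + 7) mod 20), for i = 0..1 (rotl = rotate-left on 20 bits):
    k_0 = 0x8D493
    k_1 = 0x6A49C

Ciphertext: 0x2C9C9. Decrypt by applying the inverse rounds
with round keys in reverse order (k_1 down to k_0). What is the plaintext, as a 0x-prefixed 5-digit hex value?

s_0 = ciphertext = 0x2C9C9
s_1 = InvRound(s_0, k_1) = 0x4BB00
s_2 = InvRound(s_1, k_0) = 0x04DAA

0x04DAA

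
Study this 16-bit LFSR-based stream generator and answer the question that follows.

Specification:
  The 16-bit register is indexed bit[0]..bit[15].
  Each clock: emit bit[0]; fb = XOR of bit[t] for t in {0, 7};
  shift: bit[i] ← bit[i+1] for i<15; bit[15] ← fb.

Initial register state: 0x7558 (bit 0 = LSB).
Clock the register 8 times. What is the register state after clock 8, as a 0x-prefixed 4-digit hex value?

0xB275

reg_0 = 0x7558
clock 1: out=0, reg = 0x3AAC
clock 2: out=0, reg = 0x9D56
clock 3: out=0, reg = 0x4EAB
clock 4: out=1, reg = 0x2755
clock 5: out=1, reg = 0x93AA
clock 6: out=0, reg = 0xC9D5
clock 7: out=1, reg = 0x64EA
clock 8: out=0, reg = 0xB275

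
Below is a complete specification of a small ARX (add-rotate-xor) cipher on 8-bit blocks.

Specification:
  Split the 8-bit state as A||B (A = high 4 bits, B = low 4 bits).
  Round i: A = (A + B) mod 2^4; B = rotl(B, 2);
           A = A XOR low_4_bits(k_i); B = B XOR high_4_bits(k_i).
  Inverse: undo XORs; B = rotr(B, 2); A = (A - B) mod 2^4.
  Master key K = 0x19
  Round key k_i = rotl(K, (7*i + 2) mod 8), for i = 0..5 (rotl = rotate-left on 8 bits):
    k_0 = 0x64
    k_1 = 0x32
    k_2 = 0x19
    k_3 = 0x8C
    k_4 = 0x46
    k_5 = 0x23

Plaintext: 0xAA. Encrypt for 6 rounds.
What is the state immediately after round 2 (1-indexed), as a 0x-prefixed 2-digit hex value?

s_0 = plaintext = 0xAA
s_1 = Round(s_0, k_0) = 0x0C
s_2 = Round(s_1, k_1) = 0xE0
s_3 = Round(s_2, k_2) = 0x71
s_4 = Round(s_3, k_3) = 0x4C
s_5 = Round(s_4, k_4) = 0x67
s_6 = Round(s_5, k_5) = 0xEF

0xE0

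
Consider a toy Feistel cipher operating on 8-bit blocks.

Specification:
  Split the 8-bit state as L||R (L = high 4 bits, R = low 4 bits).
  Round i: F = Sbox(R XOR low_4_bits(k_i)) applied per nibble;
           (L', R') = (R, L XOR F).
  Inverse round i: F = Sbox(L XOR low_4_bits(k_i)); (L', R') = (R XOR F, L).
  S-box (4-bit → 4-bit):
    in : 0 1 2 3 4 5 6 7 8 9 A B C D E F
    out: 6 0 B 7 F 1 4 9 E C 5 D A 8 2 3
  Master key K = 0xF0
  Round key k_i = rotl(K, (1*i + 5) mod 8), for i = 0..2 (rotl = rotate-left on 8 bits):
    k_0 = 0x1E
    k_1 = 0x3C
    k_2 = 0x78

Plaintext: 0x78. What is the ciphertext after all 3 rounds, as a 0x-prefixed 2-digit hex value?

s_0 = plaintext = 0x78
s_1 = Round(s_0, k_0) = 0x83
s_2 = Round(s_1, k_1) = 0x3B
s_3 = Round(s_2, k_2) = 0xB4

0xB4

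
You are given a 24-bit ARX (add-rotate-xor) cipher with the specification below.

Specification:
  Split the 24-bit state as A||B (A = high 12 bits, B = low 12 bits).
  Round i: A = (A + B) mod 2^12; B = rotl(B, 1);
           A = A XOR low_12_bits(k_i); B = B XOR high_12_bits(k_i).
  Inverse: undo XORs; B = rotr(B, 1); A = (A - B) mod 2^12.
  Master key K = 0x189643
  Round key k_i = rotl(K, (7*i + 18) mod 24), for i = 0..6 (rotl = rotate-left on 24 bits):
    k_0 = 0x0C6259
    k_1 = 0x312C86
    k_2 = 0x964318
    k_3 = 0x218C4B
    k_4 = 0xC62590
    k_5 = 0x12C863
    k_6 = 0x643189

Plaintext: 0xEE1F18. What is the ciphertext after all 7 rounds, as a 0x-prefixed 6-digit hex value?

0xB7ACA5

s_0 = plaintext = 0xEE1F18
s_1 = Round(s_0, k_0) = 0xFA0EF7
s_2 = Round(s_1, k_1) = 0x211EFD
s_3 = Round(s_2, k_2) = 0x21649F
s_4 = Round(s_3, k_3) = 0xAFEB26
s_5 = Round(s_4, k_4) = 0x3B4A2F
s_6 = Round(s_5, k_5) = 0x580573
s_7 = Round(s_6, k_6) = 0xB7ACA5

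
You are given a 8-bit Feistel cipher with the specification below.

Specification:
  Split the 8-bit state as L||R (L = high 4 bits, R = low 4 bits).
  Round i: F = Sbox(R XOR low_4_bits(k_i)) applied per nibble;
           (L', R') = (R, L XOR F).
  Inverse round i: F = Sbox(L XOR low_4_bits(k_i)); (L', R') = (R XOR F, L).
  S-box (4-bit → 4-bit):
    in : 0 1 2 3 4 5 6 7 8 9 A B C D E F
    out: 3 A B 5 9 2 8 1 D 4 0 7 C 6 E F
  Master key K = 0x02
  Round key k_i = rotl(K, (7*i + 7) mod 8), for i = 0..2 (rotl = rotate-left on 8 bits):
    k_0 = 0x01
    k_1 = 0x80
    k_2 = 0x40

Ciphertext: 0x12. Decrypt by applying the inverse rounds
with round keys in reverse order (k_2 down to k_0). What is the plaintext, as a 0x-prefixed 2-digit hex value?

0xEC

s_0 = ciphertext = 0x12
s_1 = InvRound(s_0, k_2) = 0x81
s_2 = InvRound(s_1, k_1) = 0xC8
s_3 = InvRound(s_2, k_0) = 0xEC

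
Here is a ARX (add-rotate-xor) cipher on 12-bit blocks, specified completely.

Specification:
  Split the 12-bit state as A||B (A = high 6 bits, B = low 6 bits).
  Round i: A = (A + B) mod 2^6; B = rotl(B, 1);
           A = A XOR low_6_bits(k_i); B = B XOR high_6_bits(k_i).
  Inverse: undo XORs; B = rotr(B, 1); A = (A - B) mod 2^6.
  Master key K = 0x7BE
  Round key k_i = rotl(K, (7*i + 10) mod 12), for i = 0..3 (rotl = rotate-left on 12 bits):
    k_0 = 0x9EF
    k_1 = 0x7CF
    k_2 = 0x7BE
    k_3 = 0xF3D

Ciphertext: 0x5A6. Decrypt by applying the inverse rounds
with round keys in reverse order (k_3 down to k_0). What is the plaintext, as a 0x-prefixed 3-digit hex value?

s_0 = ciphertext = 0x5A6
s_1 = InvRound(s_0, k_3) = 0x78D
s_2 = InvRound(s_1, k_2) = 0xDE9
s_3 = InvRound(s_2, k_1) = 0x75B
s_4 = InvRound(s_3, k_0) = 0x51E

0x51E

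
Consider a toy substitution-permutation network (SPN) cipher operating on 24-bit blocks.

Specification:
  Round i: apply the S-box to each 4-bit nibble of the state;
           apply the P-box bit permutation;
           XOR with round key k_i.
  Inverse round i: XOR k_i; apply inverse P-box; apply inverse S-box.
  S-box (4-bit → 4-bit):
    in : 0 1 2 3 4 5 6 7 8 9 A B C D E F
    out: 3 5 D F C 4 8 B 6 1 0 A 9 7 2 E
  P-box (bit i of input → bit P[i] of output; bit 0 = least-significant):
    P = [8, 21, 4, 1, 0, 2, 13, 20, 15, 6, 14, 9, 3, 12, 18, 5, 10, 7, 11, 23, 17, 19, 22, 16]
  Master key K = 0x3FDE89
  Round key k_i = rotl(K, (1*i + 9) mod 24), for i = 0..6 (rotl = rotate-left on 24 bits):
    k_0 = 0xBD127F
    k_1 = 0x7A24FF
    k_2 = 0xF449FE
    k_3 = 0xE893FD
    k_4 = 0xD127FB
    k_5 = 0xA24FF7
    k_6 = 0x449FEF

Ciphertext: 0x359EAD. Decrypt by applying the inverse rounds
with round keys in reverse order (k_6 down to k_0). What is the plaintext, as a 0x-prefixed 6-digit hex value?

0xE9C5D8

s_0 = ciphertext = 0x359EAD
s_1 = InvRound(s_0, k_6) = 0x4AAE67
s_2 = InvRound(s_1, k_5) = 0x8BA15D
s_3 = InvRound(s_2, k_4) = 0xD06CB6
s_4 = InvRound(s_3, k_3) = 0xE10327
s_5 = InvRound(s_4, k_2) = 0x681FC5
s_6 = InvRound(s_5, k_1) = 0x957642
s_7 = InvRound(s_6, k_0) = 0xE9C5D8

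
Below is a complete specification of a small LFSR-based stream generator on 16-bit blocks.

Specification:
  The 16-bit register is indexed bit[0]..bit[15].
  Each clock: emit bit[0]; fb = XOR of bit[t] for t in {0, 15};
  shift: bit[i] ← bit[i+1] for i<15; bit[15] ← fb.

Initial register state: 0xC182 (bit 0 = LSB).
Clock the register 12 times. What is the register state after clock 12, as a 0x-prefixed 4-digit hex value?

0x081C

reg_0 = 0xC182
clock 1: out=0, reg = 0xE0C1
clock 2: out=1, reg = 0x7060
clock 3: out=0, reg = 0x3830
clock 4: out=0, reg = 0x1C18
clock 5: out=0, reg = 0x0E0C
clock 6: out=0, reg = 0x0706
clock 7: out=0, reg = 0x0383
clock 8: out=1, reg = 0x81C1
clock 9: out=1, reg = 0x40E0
clock 10: out=0, reg = 0x2070
clock 11: out=0, reg = 0x1038
clock 12: out=0, reg = 0x081C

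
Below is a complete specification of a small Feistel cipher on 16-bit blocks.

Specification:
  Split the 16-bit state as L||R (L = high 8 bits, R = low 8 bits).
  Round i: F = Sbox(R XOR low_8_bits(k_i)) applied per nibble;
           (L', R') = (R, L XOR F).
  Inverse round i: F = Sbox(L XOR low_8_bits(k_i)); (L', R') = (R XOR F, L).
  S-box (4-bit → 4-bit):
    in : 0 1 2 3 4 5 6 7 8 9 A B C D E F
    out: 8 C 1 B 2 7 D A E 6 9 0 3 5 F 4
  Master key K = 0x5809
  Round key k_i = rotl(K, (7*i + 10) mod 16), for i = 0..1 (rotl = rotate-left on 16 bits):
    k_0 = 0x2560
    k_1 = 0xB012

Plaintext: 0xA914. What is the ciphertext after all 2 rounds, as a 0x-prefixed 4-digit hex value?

s_0 = plaintext = 0xA914
s_1 = Round(s_0, k_0) = 0x140B
s_2 = Round(s_1, k_1) = 0x0BD2

0x0BD2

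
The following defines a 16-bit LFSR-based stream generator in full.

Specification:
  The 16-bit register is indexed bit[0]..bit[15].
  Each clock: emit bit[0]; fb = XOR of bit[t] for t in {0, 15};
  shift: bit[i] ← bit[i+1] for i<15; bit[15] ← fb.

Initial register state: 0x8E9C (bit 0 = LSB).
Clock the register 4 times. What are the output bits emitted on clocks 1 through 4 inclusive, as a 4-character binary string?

0011

reg_0 = 0x8E9C
clock 1: out=0, reg = 0xC74E
clock 2: out=0, reg = 0xE3A7
clock 3: out=1, reg = 0x71D3
clock 4: out=1, reg = 0xB8E9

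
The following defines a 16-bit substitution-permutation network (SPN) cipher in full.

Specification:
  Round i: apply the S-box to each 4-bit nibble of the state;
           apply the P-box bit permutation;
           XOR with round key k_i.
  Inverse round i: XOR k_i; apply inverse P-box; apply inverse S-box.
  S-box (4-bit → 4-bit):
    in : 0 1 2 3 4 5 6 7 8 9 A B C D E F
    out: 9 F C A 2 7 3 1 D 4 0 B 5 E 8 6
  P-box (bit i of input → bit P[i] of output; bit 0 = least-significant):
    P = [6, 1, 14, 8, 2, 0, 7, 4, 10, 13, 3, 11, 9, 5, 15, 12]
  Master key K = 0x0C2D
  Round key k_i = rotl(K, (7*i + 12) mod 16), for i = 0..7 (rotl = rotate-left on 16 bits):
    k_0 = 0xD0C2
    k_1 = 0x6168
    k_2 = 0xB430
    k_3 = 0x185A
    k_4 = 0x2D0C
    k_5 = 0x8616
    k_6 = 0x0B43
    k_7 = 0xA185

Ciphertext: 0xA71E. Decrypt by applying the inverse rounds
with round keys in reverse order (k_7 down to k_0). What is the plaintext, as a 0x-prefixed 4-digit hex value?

s_0 = ciphertext = 0xA71E
s_1 = InvRound(s_0, k_7) = 0x7CD4
s_2 = InvRound(s_1, k_6) = 0x061D
s_3 = InvRound(s_2, k_5) = 0x9944
s_4 = InvRound(s_3, k_4) = 0x25A7
s_5 = InvRound(s_4, k_3) = 0x3110
s_6 = InvRound(s_5, k_2) = 0xF7AE
s_7 = InvRound(s_6, k_1) = 0x87C6
s_8 = InvRound(s_7, k_0) = 0x0772

0x0772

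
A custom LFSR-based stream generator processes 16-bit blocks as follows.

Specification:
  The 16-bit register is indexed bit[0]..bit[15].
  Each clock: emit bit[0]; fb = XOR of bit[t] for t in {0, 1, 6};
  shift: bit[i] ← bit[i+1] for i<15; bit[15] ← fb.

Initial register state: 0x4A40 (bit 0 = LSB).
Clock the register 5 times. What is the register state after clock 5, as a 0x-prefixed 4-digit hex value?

0x4A52

reg_0 = 0x4A40
clock 1: out=0, reg = 0xA520
clock 2: out=0, reg = 0x5290
clock 3: out=0, reg = 0x2948
clock 4: out=0, reg = 0x94A4
clock 5: out=0, reg = 0x4A52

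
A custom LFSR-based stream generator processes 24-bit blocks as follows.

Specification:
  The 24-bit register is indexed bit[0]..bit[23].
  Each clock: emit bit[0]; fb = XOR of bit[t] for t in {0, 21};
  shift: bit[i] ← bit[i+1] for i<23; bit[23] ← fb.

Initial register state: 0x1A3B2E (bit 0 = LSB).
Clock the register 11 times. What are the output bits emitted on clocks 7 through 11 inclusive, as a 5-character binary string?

reg_0 = 0x1A3B2E
clock 1: out=0, reg = 0x0D1D97
clock 2: out=1, reg = 0x868ECB
clock 3: out=1, reg = 0xC34765
clock 4: out=1, reg = 0xE1A3B2
clock 5: out=0, reg = 0xF0D1D9
clock 6: out=1, reg = 0x7868EC
clock 7: out=0, reg = 0xBC3476
clock 8: out=0, reg = 0xDE1A3B
clock 9: out=1, reg = 0xEF0D1D
clock 10: out=1, reg = 0x77868E
clock 11: out=0, reg = 0xBBC347

00110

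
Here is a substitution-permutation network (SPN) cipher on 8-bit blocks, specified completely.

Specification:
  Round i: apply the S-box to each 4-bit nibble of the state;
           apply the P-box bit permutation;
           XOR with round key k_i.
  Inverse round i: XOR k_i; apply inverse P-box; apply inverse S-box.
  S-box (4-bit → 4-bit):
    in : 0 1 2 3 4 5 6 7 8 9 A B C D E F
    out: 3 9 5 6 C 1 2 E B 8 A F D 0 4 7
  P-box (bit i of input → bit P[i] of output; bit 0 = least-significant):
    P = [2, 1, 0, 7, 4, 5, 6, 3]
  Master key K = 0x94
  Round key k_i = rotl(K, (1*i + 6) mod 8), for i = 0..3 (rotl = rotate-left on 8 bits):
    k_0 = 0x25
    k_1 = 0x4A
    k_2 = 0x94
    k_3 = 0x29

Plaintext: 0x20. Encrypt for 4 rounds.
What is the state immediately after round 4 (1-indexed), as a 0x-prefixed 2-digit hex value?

s_0 = plaintext = 0x20
s_1 = Round(s_0, k_0) = 0x73
s_2 = Round(s_1, k_1) = 0x21
s_3 = Round(s_2, k_2) = 0x40
s_4 = Round(s_3, k_3) = 0x67

0x67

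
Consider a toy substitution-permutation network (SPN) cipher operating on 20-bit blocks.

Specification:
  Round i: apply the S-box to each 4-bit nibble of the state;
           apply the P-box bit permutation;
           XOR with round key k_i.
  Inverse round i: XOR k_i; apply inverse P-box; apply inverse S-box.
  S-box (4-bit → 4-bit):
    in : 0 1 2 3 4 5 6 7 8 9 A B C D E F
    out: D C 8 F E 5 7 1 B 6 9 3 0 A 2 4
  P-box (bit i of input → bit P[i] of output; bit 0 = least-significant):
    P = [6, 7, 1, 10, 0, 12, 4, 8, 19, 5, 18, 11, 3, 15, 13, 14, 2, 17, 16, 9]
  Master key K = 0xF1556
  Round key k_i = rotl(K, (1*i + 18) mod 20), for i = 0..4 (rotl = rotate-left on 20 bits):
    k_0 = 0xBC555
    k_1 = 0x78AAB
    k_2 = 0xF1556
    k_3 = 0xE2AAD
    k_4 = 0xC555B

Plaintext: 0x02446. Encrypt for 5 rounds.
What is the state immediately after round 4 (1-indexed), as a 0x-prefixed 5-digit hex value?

0x2D5A8

s_0 = plaintext = 0x02446
s_1 = Round(s_0, k_0) = 0xE9EA3
s_2 = Round(s_1, k_1) = 0x52F48
s_3 = Round(s_2, k_2) = 0xA4082
s_4 = Round(s_3, k_3) = 0x2D5A8
s_5 = Round(s_4, k_4) = 0x0929A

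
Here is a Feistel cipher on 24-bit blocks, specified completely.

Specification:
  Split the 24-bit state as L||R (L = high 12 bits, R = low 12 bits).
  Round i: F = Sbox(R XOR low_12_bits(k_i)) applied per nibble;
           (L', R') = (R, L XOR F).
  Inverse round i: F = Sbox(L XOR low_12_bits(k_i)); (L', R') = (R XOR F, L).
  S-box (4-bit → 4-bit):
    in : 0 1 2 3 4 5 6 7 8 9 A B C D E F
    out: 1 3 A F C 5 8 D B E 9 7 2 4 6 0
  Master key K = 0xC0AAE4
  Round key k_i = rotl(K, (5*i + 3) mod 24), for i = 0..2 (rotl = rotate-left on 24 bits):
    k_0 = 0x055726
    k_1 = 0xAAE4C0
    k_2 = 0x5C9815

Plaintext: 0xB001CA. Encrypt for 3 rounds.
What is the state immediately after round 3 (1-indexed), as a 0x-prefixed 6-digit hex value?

s_0 = plaintext = 0xB001CA
s_1 = Round(s_0, k_0) = 0x1CA362
s_2 = Round(s_1, k_1) = 0x362C50
s_3 = Round(s_2, k_2) = 0xC50FA7

0xC50FA7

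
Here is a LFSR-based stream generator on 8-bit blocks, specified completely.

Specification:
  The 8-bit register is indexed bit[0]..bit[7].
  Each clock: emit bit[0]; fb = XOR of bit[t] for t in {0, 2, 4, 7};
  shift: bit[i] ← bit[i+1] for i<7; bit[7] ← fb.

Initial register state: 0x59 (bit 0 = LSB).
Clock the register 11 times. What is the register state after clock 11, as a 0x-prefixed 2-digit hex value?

reg_0 = 0x59
clock 1: out=1, reg = 0x2C
clock 2: out=0, reg = 0x96
clock 3: out=0, reg = 0xCB
clock 4: out=1, reg = 0x65
clock 5: out=1, reg = 0x32
clock 6: out=0, reg = 0x99
clock 7: out=1, reg = 0xCC
clock 8: out=0, reg = 0x66
clock 9: out=0, reg = 0xB3
clock 10: out=1, reg = 0xD9
clock 11: out=1, reg = 0xEC

0xEC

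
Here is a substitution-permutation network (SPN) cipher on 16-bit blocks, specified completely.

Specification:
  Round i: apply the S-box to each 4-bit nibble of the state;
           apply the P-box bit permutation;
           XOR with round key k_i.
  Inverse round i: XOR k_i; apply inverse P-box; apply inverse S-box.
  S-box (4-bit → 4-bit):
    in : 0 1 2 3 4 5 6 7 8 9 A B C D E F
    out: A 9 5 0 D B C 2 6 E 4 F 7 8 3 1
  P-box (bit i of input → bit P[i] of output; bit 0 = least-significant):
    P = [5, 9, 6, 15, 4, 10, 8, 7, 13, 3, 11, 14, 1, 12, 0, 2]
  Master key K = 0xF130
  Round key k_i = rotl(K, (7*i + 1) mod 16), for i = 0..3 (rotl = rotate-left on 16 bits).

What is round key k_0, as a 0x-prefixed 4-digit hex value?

0xE261

K = 0xF130
k_0 = rotl(K, (7*0+1) mod 16) = rotl(K, 1) = 0xE261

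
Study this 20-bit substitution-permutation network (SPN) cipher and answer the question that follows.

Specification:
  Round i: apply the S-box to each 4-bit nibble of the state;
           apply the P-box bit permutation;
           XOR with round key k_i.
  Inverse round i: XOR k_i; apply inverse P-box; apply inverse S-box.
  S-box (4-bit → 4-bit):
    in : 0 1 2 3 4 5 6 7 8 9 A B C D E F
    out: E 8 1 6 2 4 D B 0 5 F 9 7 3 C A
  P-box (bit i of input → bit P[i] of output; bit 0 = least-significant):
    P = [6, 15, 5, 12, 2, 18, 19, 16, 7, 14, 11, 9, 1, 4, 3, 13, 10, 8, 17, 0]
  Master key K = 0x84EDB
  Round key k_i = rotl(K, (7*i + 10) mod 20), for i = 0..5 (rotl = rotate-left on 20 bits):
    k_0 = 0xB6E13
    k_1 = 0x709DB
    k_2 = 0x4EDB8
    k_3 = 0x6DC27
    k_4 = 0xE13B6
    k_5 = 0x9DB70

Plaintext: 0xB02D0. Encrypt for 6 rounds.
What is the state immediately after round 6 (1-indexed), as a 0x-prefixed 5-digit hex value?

0xD2321

s_0 = plaintext = 0xB02D0
s_1 = Round(s_0, k_0) = 0xFDAAE
s_2 = Round(s_1, k_1) = 0xA526C
s_3 = Round(s_2, k_2) = 0xF6855
s_4 = Round(s_3, k_3) = 0xEFD0C
s_5 = Round(s_4, k_4) = 0x1F347
s_6 = Round(s_5, k_5) = 0xD2321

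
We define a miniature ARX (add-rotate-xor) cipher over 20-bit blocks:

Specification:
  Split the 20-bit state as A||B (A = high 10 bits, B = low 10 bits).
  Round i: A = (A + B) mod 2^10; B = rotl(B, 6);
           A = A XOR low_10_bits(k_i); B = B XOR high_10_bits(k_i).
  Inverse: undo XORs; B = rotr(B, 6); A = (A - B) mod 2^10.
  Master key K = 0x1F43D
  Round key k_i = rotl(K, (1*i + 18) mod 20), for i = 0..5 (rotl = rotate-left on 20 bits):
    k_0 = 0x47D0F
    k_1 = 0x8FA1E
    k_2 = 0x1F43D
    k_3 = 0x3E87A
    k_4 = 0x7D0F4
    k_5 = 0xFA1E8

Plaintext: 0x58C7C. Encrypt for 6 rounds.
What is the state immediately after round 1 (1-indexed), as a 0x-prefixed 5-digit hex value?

s_0 = plaintext = 0x58C7C
s_1 = Round(s_0, k_0) = 0x34218
s_2 = Round(s_1, k_1) = 0x3D81F
s_3 = Round(s_2, k_2) = 0x4A3BC
s_4 = Round(s_3, k_3) = 0x27BC1
s_5 = Round(s_4, k_4) = 0x2AD88
s_6 = Round(s_5, k_5) = 0xF6DF0

0x34218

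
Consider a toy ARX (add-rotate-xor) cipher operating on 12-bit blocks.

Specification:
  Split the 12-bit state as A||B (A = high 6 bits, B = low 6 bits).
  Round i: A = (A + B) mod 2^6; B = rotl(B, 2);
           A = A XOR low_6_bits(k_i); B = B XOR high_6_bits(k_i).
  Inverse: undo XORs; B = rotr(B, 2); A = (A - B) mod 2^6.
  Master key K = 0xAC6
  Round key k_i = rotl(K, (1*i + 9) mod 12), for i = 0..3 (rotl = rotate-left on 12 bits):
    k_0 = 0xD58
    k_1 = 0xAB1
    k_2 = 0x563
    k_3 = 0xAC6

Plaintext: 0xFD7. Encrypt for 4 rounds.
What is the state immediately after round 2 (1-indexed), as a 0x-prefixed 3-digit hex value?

s_0 = plaintext = 0xFD7
s_1 = Round(s_0, k_0) = 0x3A8
s_2 = Round(s_1, k_1) = 0x1C8
s_3 = Round(s_2, k_2) = 0xB35
s_4 = Round(s_3, k_3) = 0x9FC

0x1C8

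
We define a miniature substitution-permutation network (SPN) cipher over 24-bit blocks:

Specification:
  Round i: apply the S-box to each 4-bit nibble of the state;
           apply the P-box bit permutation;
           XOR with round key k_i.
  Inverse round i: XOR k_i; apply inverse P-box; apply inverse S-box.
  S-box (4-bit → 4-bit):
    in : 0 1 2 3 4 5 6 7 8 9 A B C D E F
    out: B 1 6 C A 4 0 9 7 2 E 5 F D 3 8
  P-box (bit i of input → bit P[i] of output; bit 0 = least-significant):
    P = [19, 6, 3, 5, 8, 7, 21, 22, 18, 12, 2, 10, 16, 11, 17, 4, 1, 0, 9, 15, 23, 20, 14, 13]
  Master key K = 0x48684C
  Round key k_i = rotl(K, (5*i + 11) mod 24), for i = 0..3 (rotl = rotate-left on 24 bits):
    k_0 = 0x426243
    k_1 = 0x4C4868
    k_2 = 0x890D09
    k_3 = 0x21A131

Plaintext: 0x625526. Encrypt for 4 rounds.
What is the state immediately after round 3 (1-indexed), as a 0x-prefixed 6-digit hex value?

s_0 = plaintext = 0x625526
s_1 = Round(s_0, k_0) = 0x6060C6
s_2 = Round(s_1, k_1) = 0x28DDEB
s_3 = Round(s_2, k_2) = 0x964A96
s_4 = Round(s_3, k_3) = 0x31BDA5

0x964A96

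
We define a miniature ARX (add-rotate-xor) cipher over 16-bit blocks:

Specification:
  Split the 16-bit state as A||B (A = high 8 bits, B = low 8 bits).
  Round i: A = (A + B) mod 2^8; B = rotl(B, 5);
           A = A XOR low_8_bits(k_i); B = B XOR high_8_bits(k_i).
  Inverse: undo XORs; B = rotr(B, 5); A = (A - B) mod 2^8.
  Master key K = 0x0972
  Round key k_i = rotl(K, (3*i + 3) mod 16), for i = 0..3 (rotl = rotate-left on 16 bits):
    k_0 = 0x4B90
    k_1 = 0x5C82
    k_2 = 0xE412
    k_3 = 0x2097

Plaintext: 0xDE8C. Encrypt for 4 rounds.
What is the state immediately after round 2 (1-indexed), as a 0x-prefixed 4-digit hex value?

s_0 = plaintext = 0xDE8C
s_1 = Round(s_0, k_0) = 0xFADA
s_2 = Round(s_1, k_1) = 0x5607
s_3 = Round(s_2, k_2) = 0x4F04
s_4 = Round(s_3, k_3) = 0xC4A0

0x5607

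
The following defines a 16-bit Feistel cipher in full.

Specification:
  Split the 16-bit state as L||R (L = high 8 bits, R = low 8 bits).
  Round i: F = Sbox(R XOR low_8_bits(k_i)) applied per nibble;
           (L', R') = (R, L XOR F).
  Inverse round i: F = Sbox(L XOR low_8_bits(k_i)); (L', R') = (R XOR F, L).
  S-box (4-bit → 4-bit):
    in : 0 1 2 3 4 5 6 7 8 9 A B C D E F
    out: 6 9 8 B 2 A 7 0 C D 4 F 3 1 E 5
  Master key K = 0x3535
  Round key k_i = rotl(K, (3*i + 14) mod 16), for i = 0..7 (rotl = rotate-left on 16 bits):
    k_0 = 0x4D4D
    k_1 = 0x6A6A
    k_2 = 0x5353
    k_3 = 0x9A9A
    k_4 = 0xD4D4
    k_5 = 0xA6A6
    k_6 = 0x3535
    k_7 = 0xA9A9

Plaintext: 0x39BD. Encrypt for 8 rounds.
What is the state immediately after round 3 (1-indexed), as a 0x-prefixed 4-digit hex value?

0xD7AD

s_0 = plaintext = 0x39BD
s_1 = Round(s_0, k_0) = 0xBD6F
s_2 = Round(s_1, k_1) = 0x6FD7
s_3 = Round(s_2, k_2) = 0xD7AD
s_4 = Round(s_3, k_3) = 0xAD67
s_5 = Round(s_4, k_4) = 0x6756
s_6 = Round(s_5, k_5) = 0x5631
s_7 = Round(s_6, k_6) = 0x3134
s_8 = Round(s_7, k_7) = 0x34E0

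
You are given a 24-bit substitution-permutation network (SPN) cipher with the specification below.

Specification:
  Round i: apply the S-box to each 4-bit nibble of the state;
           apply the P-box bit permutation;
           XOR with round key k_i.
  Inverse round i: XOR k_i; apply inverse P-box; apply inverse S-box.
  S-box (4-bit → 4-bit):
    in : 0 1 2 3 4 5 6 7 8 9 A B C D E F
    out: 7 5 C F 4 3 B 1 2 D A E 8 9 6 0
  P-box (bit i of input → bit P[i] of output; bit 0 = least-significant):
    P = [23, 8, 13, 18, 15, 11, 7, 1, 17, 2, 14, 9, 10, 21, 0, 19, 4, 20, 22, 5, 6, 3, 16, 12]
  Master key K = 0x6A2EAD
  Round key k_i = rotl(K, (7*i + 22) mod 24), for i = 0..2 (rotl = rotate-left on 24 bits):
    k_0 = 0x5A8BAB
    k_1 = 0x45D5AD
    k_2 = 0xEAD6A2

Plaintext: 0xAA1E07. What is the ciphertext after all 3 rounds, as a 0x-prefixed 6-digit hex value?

0x3E5E17

s_0 = plaintext = 0xAA1E07
s_1 = Round(s_0, k_0) = 0xCA5706
s_2 = Round(s_1, k_1) = 0xF3480D
s_3 = Round(s_2, k_2) = 0x3E5E17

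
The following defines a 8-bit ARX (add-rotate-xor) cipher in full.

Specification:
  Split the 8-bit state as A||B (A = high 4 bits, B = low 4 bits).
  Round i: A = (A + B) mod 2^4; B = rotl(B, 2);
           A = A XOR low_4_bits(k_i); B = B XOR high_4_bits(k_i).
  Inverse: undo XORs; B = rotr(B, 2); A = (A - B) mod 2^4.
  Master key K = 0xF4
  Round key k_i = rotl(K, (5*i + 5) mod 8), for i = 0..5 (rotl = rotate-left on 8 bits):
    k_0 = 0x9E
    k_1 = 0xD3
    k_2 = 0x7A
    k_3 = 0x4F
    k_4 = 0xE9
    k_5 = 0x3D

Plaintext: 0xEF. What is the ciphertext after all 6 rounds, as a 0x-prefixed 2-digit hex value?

s_0 = plaintext = 0xEF
s_1 = Round(s_0, k_0) = 0x36
s_2 = Round(s_1, k_1) = 0xA4
s_3 = Round(s_2, k_2) = 0x46
s_4 = Round(s_3, k_3) = 0x5D
s_5 = Round(s_4, k_4) = 0xB9
s_6 = Round(s_5, k_5) = 0x95

0x95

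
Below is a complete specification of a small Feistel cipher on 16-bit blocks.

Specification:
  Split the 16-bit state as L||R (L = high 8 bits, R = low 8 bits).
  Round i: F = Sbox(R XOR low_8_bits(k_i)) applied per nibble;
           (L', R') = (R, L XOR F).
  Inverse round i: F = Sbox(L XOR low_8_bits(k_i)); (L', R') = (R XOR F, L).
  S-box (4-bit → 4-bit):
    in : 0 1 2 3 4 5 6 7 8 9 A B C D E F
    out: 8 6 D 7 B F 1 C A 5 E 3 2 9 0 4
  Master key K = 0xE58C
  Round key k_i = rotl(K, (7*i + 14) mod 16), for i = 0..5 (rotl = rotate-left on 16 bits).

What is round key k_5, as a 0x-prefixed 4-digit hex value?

K = 0xE58C
k_0 = rotl(K, (7*0+14) mod 16) = rotl(K, 14) = 0x3963
k_1 = rotl(K, (7*1+14) mod 16) = rotl(K, 5) = 0xB19C
k_2 = rotl(K, (7*2+14) mod 16) = rotl(K, 12) = 0xCE58
k_3 = rotl(K, (7*3+14) mod 16) = rotl(K, 3) = 0x2C67
k_4 = rotl(K, (7*4+14) mod 16) = rotl(K, 10) = 0x3396
k_5 = rotl(K, (7*5+14) mod 16) = rotl(K, 1) = 0xCB19

0xCB19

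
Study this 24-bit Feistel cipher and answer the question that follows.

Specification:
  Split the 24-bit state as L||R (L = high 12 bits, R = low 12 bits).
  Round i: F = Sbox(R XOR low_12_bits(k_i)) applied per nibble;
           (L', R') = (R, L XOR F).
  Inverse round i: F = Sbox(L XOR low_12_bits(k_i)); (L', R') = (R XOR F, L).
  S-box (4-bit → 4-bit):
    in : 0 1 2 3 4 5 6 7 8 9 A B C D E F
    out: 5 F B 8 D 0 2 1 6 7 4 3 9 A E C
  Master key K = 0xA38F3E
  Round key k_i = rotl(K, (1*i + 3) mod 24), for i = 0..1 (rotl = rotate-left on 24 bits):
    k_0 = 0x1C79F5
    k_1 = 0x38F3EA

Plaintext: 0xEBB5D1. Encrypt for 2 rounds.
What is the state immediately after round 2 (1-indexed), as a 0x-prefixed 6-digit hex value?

s_0 = plaintext = 0xEBB5D1
s_1 = Round(s_0, k_0) = 0x5D1706
s_2 = Round(s_1, k_1) = 0x706838

0x706838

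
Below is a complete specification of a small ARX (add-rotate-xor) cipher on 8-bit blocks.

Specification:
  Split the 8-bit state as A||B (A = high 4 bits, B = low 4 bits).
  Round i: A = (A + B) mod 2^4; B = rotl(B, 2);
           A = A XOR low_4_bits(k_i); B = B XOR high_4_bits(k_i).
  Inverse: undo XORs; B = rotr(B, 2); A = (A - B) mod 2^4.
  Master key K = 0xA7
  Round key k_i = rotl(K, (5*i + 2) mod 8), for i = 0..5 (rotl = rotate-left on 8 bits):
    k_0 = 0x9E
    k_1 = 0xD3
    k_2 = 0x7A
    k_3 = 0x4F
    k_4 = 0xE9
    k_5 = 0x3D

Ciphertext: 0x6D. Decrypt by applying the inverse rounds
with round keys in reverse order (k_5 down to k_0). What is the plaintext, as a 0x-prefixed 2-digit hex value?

s_0 = ciphertext = 0x6D
s_1 = InvRound(s_0, k_5) = 0x0B
s_2 = InvRound(s_1, k_4) = 0x45
s_3 = InvRound(s_2, k_3) = 0x74
s_4 = InvRound(s_3, k_2) = 0x1C
s_5 = InvRound(s_4, k_1) = 0xE4
s_6 = InvRound(s_5, k_0) = 0x97

0x97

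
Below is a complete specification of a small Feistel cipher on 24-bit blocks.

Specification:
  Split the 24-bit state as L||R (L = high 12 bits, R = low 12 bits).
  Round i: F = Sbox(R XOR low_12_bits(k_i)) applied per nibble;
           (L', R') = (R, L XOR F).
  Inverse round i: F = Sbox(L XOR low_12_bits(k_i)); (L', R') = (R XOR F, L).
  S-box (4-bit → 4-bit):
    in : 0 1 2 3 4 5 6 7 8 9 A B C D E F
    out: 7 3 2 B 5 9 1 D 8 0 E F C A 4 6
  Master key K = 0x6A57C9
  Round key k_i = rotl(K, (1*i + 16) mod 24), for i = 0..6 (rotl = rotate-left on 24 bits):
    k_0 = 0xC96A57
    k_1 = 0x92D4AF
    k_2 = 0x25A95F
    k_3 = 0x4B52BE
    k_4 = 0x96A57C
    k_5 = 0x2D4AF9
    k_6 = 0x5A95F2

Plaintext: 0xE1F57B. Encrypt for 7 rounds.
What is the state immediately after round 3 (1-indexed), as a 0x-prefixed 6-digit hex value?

0x977F1B

s_0 = plaintext = 0xE1F57B
s_1 = Round(s_0, k_0) = 0x57B833
s_2 = Round(s_1, k_1) = 0x833977
s_3 = Round(s_2, k_2) = 0x977F1B
s_4 = Round(s_3, k_3) = 0xF1B39E
s_5 = Round(s_4, k_4) = 0x39EE59
s_6 = Round(s_5, k_5) = 0xE59679
s_7 = Round(s_6, k_6) = 0x6795D6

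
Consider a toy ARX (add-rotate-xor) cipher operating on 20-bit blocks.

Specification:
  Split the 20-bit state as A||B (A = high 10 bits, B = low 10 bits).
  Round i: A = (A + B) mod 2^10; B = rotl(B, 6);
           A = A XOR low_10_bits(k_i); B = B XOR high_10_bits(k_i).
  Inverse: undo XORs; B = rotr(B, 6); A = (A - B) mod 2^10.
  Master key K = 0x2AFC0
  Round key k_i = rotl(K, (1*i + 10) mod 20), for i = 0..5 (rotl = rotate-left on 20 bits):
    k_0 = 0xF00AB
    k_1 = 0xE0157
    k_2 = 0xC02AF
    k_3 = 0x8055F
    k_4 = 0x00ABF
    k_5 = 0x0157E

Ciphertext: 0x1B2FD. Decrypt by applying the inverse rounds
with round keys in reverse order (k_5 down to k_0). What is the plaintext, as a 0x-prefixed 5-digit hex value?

0x64305

s_0 = ciphertext = 0x1B2FD
s_1 = InvRound(s_0, k_5) = 0x61F8B
s_2 = InvRound(s_1, k_4) = 0xA689E
s_3 = InvRound(s_2, k_3) = 0x72DFA
s_4 = InvRound(s_3, k_2) = 0xEE7AB
s_5 = InvRound(s_4, k_1) = 0x0FAB0
s_6 = InvRound(s_5, k_0) = 0x64305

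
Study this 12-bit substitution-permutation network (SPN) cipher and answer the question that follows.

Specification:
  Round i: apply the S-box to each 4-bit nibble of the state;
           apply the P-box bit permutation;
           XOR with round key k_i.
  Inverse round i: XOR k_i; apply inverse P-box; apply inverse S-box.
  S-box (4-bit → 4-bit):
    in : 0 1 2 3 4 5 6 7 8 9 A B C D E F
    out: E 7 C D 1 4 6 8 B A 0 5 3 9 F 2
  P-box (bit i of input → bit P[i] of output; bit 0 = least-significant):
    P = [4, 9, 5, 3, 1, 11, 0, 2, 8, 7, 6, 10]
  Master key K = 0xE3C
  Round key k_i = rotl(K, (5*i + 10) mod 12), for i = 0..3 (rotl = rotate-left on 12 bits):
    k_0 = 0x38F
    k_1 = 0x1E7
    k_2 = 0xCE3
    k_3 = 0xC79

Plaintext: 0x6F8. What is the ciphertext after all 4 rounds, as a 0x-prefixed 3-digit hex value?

0x4BD

s_0 = plaintext = 0x6F8
s_1 = Round(s_0, k_0) = 0x957
s_2 = Round(s_1, k_1) = 0x56E
s_3 = Round(s_2, k_2) = 0x69A
s_4 = Round(s_3, k_3) = 0x4BD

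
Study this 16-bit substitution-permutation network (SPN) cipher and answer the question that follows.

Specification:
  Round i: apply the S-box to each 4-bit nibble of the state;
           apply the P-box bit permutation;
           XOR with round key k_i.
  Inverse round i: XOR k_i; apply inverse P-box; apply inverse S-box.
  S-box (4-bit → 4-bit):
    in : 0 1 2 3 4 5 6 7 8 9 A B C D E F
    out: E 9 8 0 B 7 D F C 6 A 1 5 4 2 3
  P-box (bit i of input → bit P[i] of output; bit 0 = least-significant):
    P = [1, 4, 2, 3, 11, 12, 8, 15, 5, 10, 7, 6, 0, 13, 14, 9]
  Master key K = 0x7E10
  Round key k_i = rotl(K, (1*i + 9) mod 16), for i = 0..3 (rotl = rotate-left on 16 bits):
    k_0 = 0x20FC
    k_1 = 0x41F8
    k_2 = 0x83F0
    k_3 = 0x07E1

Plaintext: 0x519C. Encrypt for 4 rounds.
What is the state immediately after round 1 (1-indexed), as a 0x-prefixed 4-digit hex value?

0x519B

s_0 = plaintext = 0x519C
s_1 = Round(s_0, k_0) = 0x519B
s_2 = Round(s_1, k_1) = 0x309B
s_3 = Round(s_2, k_2) = 0x9632
s_4 = Round(s_3, k_3) = 0x6709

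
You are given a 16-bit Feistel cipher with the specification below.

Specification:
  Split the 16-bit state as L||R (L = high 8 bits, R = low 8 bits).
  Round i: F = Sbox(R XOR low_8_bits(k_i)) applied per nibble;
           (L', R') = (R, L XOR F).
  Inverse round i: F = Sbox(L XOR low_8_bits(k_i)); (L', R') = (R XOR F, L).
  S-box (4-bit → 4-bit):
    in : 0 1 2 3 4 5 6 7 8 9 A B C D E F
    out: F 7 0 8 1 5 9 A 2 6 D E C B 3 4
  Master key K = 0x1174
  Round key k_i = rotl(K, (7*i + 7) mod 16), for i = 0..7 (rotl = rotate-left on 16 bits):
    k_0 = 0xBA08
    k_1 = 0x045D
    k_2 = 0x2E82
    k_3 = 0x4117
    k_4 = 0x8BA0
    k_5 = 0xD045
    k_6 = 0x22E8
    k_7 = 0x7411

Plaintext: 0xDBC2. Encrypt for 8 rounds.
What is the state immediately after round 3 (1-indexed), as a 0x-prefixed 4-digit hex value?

s_0 = plaintext = 0xDBC2
s_1 = Round(s_0, k_0) = 0xC216
s_2 = Round(s_1, k_1) = 0x16DC
s_3 = Round(s_2, k_2) = 0xDC45
s_4 = Round(s_3, k_3) = 0x458C
s_5 = Round(s_4, k_4) = 0x8C49
s_6 = Round(s_5, k_5) = 0x4970
s_7 = Round(s_6, k_6) = 0x702B
s_8 = Round(s_7, k_7) = 0x2BFD

0xDC45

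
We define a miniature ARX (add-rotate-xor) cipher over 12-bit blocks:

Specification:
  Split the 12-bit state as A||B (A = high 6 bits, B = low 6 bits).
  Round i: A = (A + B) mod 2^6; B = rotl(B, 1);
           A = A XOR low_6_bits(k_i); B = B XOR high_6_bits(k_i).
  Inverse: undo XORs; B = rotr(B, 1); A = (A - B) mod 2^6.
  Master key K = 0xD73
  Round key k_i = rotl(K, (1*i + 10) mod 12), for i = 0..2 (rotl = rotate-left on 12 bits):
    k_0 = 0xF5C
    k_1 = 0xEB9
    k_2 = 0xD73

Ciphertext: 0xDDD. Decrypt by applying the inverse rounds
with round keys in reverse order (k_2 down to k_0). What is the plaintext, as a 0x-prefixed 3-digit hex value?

s_0 = ciphertext = 0xDDD
s_1 = InvRound(s_0, k_2) = 0xC14
s_2 = InvRound(s_1, k_1) = 0xC97
s_3 = InvRound(s_2, k_0) = 0x655

0x655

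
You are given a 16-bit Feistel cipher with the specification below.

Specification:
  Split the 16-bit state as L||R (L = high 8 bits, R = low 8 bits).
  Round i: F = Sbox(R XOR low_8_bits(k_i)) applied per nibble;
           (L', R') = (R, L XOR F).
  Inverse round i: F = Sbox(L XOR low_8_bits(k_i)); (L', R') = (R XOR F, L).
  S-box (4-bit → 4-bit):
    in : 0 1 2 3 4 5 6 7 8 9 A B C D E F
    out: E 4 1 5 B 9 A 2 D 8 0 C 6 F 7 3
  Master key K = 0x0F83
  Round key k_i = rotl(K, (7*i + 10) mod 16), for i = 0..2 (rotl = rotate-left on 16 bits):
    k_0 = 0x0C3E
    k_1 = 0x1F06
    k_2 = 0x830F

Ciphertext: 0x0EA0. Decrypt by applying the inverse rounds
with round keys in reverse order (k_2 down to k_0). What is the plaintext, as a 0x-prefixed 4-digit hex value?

s_0 = ciphertext = 0x0EA0
s_1 = InvRound(s_0, k_2) = 0x440E
s_2 = InvRound(s_1, k_1) = 0xBF44
s_3 = InvRound(s_2, k_0) = 0x90BF

0x90BF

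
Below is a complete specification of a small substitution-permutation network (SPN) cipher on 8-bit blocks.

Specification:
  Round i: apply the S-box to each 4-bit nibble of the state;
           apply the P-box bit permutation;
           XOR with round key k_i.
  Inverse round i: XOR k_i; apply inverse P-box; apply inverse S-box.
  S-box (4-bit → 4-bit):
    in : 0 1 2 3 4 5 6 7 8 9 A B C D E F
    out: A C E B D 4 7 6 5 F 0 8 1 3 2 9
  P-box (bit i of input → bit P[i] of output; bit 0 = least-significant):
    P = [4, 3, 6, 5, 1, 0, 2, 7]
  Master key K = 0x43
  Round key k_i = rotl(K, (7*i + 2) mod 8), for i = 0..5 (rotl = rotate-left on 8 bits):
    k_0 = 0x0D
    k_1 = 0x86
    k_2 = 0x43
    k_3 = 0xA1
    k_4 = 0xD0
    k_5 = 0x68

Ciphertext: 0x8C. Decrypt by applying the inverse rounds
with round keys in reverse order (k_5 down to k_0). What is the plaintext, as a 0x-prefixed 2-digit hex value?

0x4B

s_0 = ciphertext = 0x8C
s_1 = InvRound(s_0, k_5) = 0x11
s_2 = InvRound(s_1, k_4) = 0x05
s_3 = InvRound(s_2, k_3) = 0x1B
s_4 = InvRound(s_3, k_2) = 0xA6
s_5 = InvRound(s_4, k_1) = 0xAB
s_6 = InvRound(s_5, k_0) = 0x4B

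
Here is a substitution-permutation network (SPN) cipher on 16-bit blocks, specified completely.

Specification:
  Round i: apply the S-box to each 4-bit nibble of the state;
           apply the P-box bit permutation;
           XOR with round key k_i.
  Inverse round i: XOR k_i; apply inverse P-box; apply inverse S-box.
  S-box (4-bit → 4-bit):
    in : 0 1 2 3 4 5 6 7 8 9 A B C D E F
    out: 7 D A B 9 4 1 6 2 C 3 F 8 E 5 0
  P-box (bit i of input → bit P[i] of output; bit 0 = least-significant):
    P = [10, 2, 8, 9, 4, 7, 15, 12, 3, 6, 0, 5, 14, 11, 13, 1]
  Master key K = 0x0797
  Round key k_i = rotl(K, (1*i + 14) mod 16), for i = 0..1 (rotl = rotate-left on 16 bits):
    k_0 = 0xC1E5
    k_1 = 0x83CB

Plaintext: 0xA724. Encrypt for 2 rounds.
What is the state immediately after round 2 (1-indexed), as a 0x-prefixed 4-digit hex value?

0xB549

s_0 = plaintext = 0xA724
s_1 = Round(s_0, k_0) = 0x9F24
s_2 = Round(s_1, k_1) = 0xB549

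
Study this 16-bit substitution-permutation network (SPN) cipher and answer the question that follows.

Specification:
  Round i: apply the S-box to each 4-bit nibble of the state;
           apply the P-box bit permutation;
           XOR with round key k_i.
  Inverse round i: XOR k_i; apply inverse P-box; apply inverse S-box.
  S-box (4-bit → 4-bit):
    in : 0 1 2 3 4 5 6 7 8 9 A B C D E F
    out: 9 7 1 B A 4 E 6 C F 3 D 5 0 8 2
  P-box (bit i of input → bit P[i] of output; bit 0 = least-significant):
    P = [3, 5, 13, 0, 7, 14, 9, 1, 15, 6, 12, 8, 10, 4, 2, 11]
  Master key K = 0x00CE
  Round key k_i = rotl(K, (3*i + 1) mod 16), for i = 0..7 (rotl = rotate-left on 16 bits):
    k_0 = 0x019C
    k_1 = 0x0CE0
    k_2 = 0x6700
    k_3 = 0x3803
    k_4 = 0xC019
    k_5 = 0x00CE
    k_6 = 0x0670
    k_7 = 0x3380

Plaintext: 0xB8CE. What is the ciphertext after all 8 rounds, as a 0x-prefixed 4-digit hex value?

0x1FB1

s_0 = plaintext = 0xB8CE
s_1 = Round(s_0, k_0) = 0x1E19
s_2 = Round(s_1, k_1) = 0x6B5D
s_3 = Round(s_2, k_2) = 0xFC14
s_4 = Round(s_3, k_3) = 0xEAB2
s_5 = Round(s_4, k_4) = 0x4AD3
s_6 = Round(s_5, k_5) = 0x88B7
s_7 = Round(s_6, k_6) = 0x3DD6
s_8 = Round(s_7, k_7) = 0x1FB1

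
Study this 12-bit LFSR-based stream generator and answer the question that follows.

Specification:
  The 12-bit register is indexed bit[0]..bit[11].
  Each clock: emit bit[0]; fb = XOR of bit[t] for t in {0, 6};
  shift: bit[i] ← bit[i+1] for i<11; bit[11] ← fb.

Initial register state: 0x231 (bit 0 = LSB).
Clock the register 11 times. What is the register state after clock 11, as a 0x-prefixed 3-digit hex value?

0x8F2

reg_0 = 0x231
clock 1: out=1, reg = 0x918
clock 2: out=0, reg = 0x48C
clock 3: out=0, reg = 0x246
clock 4: out=0, reg = 0x923
clock 5: out=1, reg = 0xC91
clock 6: out=1, reg = 0xE48
clock 7: out=0, reg = 0xF24
clock 8: out=0, reg = 0x792
clock 9: out=0, reg = 0x3C9
clock 10: out=1, reg = 0x1E4
clock 11: out=0, reg = 0x8F2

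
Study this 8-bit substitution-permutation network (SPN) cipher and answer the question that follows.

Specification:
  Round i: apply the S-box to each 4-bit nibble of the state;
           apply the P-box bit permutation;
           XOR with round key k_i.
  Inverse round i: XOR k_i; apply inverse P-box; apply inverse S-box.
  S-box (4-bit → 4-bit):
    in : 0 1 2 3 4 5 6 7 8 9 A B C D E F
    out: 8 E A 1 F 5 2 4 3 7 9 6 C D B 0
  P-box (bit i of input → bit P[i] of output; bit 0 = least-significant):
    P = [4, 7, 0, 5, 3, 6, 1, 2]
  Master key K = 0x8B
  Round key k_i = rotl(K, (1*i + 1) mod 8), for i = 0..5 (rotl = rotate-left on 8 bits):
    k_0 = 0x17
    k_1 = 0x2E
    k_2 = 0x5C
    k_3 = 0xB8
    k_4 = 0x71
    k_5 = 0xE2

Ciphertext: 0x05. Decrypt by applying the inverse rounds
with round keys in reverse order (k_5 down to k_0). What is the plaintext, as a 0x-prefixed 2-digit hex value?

s_0 = ciphertext = 0x05
s_1 = InvRound(s_0, k_5) = 0x11
s_2 = InvRound(s_1, k_4) = 0x60
s_3 = InvRound(s_2, k_3) = 0x88
s_4 = InvRound(s_3, k_2) = 0x28
s_5 = InvRound(s_4, k_1) = 0xCF
s_6 = InvRound(s_5, k_0) = 0x88

0x88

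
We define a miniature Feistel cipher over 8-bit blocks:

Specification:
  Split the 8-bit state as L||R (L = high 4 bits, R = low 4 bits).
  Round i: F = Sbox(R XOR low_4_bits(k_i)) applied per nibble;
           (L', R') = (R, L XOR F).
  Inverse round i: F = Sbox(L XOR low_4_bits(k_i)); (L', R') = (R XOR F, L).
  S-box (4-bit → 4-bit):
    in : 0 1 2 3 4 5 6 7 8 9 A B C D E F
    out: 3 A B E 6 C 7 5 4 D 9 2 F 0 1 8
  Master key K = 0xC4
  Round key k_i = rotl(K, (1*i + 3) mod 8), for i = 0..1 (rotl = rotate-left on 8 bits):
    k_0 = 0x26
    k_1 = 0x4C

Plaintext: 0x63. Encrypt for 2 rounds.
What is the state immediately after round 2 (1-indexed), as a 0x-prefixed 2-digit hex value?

0xA4

s_0 = plaintext = 0x63
s_1 = Round(s_0, k_0) = 0x3A
s_2 = Round(s_1, k_1) = 0xA4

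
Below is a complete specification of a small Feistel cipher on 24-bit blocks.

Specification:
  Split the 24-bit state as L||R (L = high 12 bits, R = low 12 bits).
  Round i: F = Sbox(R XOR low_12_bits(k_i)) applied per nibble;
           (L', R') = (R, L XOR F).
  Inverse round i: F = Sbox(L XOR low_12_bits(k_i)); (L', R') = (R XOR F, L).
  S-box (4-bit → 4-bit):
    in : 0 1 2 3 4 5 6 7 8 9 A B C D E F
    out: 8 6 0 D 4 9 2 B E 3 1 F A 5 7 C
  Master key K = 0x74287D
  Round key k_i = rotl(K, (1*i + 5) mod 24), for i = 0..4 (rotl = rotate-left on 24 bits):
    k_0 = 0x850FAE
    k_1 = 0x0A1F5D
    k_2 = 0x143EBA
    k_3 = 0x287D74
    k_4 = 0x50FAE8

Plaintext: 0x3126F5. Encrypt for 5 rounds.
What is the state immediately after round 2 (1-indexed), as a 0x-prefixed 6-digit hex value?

0x08DAAD

s_0 = plaintext = 0x3126F5
s_1 = Round(s_0, k_0) = 0x6F508D
s_2 = Round(s_1, k_1) = 0x08DAAD
s_3 = Round(s_2, k_2) = 0xAAD4E6
s_4 = Round(s_3, k_3) = 0x4E699D
s_5 = Round(s_4, k_4) = 0x99D95F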